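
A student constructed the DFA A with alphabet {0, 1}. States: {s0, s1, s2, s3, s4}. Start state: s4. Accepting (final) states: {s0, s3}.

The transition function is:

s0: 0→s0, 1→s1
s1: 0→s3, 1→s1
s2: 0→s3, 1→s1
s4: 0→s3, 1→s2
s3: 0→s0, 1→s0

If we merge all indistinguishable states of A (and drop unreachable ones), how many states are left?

3

All states are reachable from the start state.
Initial partition by acceptance: {s0,s3} | {s1,s2,s4}.
Refine {s0,s3} on symbol 1: members go to different blocks, giving {s0} and {s3}.
No further refinement is possible. Final partition (3 blocks): {s0} | {s1,s2,s4} | {s3}.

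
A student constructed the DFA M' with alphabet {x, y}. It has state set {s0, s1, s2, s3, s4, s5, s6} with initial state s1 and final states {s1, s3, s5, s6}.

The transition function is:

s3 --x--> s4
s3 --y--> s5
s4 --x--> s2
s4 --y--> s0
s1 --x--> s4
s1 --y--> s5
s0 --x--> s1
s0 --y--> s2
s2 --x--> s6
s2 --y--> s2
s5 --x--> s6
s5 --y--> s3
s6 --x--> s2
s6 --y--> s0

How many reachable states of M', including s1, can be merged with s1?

2

All states are reachable from the start state.
Initial partition by acceptance: {s1,s3,s5,s6} | {s0,s2,s4}.
Refine {s1,s3,s5,s6} on symbol x: members go to different blocks, giving {s1,s3,s6} and {s5}.
Refine {s1,s3,s6} on symbol y: members go to different blocks, giving {s1,s3} and {s6}.
Refine {s0,s2,s4} on symbol x: members go to different blocks, giving {s0} and {s2} and {s4}.
Stable partition: {s1,s3} | {s0} | {s5} | {s6} | {s2} | {s4} — 6 equivalence classes.
State s1 belongs to the block {s1,s3}, which has 2 states.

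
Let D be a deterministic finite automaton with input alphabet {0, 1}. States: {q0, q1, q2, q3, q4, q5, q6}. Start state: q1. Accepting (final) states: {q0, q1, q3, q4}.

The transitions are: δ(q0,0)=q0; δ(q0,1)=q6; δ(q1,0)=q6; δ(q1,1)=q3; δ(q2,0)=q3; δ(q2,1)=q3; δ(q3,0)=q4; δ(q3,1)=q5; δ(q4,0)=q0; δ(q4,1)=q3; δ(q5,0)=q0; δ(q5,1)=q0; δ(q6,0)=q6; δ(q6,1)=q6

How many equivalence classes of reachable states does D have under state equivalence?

6

First remove the unreachable states {q2}; 6 states remain.
Start with accepting vs non-accepting: {q0,q1,q3,q4} | {q5,q6}.
Refine {q0,q1,q3,q4} on symbol 0: members go to different blocks, giving {q0,q3,q4} and {q1}.
Refine {q0,q3,q4} on symbol 1: members go to different blocks, giving {q0,q3} and {q4}.
Refine {q0,q3} on symbol 0: members go to different blocks, giving {q0} and {q3}.
On input 0, block {q5,q6} splits into {q5} and {q6}.
No further refinement is possible. Final partition (6 blocks): {q0} | {q5} | {q1} | {q4} | {q3} | {q6}.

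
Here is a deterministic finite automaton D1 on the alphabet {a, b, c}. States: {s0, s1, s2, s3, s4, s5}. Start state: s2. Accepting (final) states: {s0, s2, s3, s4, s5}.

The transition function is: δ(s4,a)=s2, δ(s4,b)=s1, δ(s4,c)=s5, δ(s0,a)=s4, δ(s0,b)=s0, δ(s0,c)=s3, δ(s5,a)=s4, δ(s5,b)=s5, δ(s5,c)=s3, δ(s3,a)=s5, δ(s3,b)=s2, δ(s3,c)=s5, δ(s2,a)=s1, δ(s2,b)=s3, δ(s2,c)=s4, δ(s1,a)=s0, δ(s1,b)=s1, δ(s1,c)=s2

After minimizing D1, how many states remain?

All states are reachable from the start state.
Start with accepting vs non-accepting: {s0,s2,s3,s4,s5} | {s1}.
Refine {s0,s2,s3,s4,s5} on symbol a: members go to different blocks, giving {s0,s3,s4,s5} and {s2}.
On input a, block {s0,s3,s4,s5} splits into {s0,s3,s5} and {s4}.
Split {s0,s3,s5} by δ(·,a) → {s0,s5} and {s3}.
The partition is now stable with 5 blocks: {s0,s5} | {s1} | {s2} | {s4} | {s3}.

5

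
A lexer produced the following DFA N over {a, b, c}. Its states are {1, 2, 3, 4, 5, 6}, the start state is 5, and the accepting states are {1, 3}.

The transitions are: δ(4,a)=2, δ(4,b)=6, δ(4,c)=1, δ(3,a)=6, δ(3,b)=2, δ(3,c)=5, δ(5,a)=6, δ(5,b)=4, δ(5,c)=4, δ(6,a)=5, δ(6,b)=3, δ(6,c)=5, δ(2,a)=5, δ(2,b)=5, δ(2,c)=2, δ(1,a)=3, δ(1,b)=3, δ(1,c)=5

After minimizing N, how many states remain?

6

Every state is reachable, so we keep all 6.
Start with accepting vs non-accepting: {1,3} | {2,4,5,6}.
Split {1,3} by δ(·,a) → {1} and {3}.
Split {2,4,5,6} by δ(·,b) → {2,4,5} and {6}.
On input a, block {2,4,5} splits into {2,4} and {5}.
Refine {2,4} on symbol a: members go to different blocks, giving {2} and {4}.
No further refinement is possible. Final partition (6 blocks): {1} | {2} | {3} | {6} | {5} | {4}.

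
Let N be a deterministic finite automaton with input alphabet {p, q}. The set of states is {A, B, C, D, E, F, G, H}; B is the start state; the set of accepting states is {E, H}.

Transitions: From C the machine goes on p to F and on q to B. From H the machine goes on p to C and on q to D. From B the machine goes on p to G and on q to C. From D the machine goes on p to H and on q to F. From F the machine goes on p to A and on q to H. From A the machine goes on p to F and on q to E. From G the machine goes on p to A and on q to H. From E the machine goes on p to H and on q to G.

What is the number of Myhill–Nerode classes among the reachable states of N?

6

Every state is reachable, so we keep all 8.
P0 = {E,H} | {A,B,C,D,F,G}.
Refine {E,H} on symbol p: members go to different blocks, giving {E} and {H}.
Refine {A,B,C,D,F,G} on symbol p: members go to different blocks, giving {A,B,C,F,G} and {D}.
On input q, block {A,B,C,F,G} splits into {B,C} and {F,G} and {A}.
The partition is now stable with 6 blocks: {E} | {B,C} | {H} | {D} | {F,G} | {A}.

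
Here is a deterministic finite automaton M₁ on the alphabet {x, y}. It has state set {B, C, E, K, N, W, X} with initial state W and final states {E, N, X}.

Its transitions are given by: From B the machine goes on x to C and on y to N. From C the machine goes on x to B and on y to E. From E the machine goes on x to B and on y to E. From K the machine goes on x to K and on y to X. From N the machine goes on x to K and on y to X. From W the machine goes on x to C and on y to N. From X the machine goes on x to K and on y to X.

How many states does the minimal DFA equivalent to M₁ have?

2

Start with accepting vs non-accepting: {E,N,X} | {B,C,K,W}.
The partition is now stable with 2 blocks: {E,N,X} | {B,C,K,W}.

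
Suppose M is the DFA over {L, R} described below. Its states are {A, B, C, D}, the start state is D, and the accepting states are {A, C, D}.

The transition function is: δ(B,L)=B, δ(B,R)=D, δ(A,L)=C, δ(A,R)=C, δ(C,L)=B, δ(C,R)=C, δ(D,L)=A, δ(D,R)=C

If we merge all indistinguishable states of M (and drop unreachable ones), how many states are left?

4

Every state is reachable, so we keep all 4.
Initial partition by acceptance: {A,C,D} | {B}.
Refine {A,C,D} on symbol L: members go to different blocks, giving {A,D} and {C}.
Refine {A,D} on symbol L: members go to different blocks, giving {A} and {D}.
The partition is now stable with 4 blocks: {A} | {B} | {C} | {D}.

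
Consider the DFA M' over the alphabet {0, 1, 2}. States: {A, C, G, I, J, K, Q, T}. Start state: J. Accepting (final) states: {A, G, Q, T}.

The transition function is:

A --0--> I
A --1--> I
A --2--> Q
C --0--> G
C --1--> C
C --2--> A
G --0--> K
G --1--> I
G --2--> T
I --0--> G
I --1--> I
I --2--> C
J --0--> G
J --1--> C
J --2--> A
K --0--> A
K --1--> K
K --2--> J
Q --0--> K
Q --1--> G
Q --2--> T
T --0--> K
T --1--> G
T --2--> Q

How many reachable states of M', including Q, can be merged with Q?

2

Every state is reachable, so we keep all 8.
Initial partition by acceptance: {A,G,Q,T} | {C,I,J,K}.
Split {A,G,Q,T} by δ(·,1) → {A,G} and {Q,T}.
Split {C,I,J,K} by δ(·,2) → {C,J} and {I,K}.
Stable partition: {A,G} | {C,J} | {Q,T} | {I,K} — 4 equivalence classes.
State Q belongs to the block {Q,T}, which has 2 states.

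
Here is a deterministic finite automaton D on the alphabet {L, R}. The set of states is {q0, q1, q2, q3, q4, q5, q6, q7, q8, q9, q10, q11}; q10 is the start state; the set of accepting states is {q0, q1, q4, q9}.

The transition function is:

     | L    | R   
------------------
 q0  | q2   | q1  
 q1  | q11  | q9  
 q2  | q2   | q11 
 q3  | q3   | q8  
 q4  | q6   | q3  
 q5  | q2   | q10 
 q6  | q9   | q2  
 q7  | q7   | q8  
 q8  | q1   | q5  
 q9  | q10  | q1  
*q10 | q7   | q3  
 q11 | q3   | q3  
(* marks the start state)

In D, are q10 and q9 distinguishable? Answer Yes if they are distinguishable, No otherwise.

Reachable states from the start: {q1,q2,q3,q5,q7,q8,q9,q10,q11}. Unreachable: {q0,q4,q6} — drop them.
P0 = {q1,q9} | {q2,q3,q5,q7,q8,q10,q11}.
Split {q2,q3,q5,q7,q8,q10,q11} by δ(·,L) → {q2,q3,q5,q7,q10,q11} and {q8}.
On input R, block {q2,q3,q5,q7,q10,q11} splits into {q2,q5,q10,q11} and {q3,q7}.
On input L, block {q2,q5,q10,q11} splits into {q2,q5} and {q10,q11}.
No further refinement is possible. Final partition (5 blocks): {q1,q9} | {q2,q5} | {q8} | {q3,q7} | {q10,q11}.
q10 and q9 end up in different blocks, so they are distinguishable. For instance, the string 'ε' is accepted from only q9.

Yes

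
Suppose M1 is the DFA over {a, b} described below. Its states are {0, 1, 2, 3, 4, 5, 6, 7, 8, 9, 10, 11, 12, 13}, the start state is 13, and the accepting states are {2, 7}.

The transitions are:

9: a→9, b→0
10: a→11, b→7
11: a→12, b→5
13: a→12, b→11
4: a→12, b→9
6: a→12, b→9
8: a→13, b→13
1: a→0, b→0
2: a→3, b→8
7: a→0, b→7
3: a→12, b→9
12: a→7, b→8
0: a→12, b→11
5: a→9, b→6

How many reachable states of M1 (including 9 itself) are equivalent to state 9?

First remove the unreachable states {1,2,3,4,10}; 9 states remain.
P0 = {7} | {0,5,6,8,9,11,12,13}.
On input a, block {0,5,6,8,9,11,12,13} splits into {0,5,6,8,9,11,13} and {12}.
Refine {0,5,6,8,9,11,13} on symbol a: members go to different blocks, giving {0,6,11,13} and {5,8,9}.
Refine {0,6,11,13} on symbol b: members go to different blocks, giving {0,13} and {6,11}.
On input a, block {5,8,9} splits into {5,9} and {8}.
On input b, block {5,9} splits into {5} and {9}.
On input b, block {6,11} splits into {6} and {11}.
The partition is now stable with 8 blocks: {7} | {0,13} | {12} | {5} | {6} | {8} | {9} | {11}.
State 9 belongs to the block {9}, which has 1 states.

1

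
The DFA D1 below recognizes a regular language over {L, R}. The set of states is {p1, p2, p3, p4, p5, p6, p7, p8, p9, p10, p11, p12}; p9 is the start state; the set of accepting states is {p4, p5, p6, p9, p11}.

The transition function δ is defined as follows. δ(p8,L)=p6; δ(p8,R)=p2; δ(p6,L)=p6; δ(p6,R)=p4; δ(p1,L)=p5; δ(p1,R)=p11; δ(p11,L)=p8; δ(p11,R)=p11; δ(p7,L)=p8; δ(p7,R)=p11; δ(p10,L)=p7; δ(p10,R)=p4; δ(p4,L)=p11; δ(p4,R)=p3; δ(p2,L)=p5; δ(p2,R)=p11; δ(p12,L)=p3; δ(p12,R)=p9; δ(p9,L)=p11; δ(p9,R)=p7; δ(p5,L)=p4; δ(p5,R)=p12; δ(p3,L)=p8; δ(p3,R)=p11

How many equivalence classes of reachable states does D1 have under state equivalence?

States {p1,p10} cannot be reached from the start state, so discard them.
Initial partition by acceptance: {p4,p5,p6,p9,p11} | {p2,p3,p7,p8,p12}.
On input L, block {p4,p5,p6,p9,p11} splits into {p4,p5,p6,p9} and {p11}.
On input L, block {p4,p5,p6,p9} splits into {p4,p9} and {p5,p6}.
Split {p2,p3,p7,p8,p12} by δ(·,L) → {p3,p7,p12} and {p2,p8}.
Split {p3,p7,p12} by δ(·,L) → {p3,p7} and {p12}.
Split {p5,p6} by δ(·,L) → {p5} and {p6}.
On input L, block {p2,p8} splits into {p2} and {p8}.
The partition is now stable with 8 blocks: {p4,p9} | {p3,p7} | {p11} | {p5} | {p2} | {p12} | {p6} | {p8}.

8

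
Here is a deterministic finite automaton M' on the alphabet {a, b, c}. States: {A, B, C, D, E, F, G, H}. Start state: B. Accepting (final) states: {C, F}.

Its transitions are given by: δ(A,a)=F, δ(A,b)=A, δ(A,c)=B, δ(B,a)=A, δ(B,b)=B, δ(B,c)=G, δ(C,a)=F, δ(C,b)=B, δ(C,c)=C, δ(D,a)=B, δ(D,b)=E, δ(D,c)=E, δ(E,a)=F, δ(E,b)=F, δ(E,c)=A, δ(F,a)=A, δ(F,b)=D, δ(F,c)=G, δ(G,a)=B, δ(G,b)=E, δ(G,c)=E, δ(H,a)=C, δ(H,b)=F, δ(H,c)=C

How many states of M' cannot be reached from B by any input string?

2

No path from B leads to C, H; the other 6 states are all reachable.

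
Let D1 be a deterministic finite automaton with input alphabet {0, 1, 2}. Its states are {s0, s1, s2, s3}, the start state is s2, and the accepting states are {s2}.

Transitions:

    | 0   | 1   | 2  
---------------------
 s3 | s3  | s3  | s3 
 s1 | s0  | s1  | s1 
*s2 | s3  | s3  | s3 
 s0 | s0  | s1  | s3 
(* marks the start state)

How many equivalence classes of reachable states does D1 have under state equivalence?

2

First remove the unreachable states {s0,s1}; 2 states remain.
Start with accepting vs non-accepting: {s2} | {s3}.
No further refinement is possible. Final partition (2 blocks): {s2} | {s3}.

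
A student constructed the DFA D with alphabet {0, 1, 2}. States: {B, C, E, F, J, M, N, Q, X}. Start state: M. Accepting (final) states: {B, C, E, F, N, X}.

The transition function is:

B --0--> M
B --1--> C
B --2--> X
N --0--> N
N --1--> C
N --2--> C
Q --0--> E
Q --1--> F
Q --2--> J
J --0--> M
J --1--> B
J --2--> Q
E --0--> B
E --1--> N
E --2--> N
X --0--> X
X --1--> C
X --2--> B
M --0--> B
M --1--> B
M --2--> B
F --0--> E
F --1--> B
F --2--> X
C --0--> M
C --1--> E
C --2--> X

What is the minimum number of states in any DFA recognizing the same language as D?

Reachable states from the start: {B,C,E,M,N,X}. Unreachable: {F,J,Q} — drop them.
P0 = {B,C,E,N,X} | {M}.
Split {B,C,E,N,X} by δ(·,0) → {E,N,X} and {B,C}.
On input 0, block {E,N,X} splits into {N,X} and {E}.
Split {B,C} by δ(·,1) → {C} and {B}.
Split {N,X} by δ(·,2) → {N} and {X}.
The partition is now stable with 6 blocks: {N} | {M} | {C} | {E} | {B} | {X}.

6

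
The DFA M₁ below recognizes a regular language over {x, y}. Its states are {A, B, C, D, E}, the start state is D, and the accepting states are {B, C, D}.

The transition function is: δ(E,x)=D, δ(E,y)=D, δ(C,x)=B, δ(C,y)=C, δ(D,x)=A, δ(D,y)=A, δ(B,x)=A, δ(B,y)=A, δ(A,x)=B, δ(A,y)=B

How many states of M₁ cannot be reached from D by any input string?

2

BFS from D reaches {A, B, D}; the 2 state(s) C, E are never visited.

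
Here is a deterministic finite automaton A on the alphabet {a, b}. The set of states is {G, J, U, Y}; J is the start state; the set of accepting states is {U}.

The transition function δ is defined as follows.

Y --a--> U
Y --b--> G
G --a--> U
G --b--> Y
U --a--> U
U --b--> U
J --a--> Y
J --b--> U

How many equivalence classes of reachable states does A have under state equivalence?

3

Every state is reachable, so we keep all 4.
Initial partition by acceptance: {U} | {G,J,Y}.
Split {G,J,Y} by δ(·,a) → {G,Y} and {J}.
No further refinement is possible. Final partition (3 blocks): {U} | {G,Y} | {J}.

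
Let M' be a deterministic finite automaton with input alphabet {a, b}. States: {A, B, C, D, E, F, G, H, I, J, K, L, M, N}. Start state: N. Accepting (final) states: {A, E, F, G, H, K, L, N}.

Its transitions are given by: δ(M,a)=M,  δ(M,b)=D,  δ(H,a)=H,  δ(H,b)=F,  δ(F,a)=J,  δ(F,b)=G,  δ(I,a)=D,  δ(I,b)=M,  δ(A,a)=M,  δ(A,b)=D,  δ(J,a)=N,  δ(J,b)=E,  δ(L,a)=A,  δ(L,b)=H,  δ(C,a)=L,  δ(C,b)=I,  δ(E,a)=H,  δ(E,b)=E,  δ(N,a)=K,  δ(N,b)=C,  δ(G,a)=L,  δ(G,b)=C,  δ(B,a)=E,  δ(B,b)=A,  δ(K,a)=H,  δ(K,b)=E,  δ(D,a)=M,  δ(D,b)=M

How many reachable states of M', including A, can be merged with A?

1

Reachable states from the start: {A,C,D,E,F,G,H,I,J,K,L,M,N}. Unreachable: {B} — drop them.
Start with accepting vs non-accepting: {A,E,F,G,H,K,L,N} | {C,D,I,J,M}.
Refine {A,E,F,G,H,K,L,N} on symbol a: members go to different blocks, giving {E,G,H,K,L,N} and {A,F}.
On input a, block {E,G,H,K,L,N} splits into {E,G,H,K,N} and {L}.
Refine {E,G,H,K,N} on symbol a: members go to different blocks, giving {E,H,K,N} and {G}.
On input b, block {E,H,K,N} splits into {E,K} and {H} and {N}.
On input a, block {C,D,I,J,M} splits into {D,I,M} and {C} and {J}.
Split {A,F} by δ(·,a) → {A} and {F}.
The partition is now stable with 10 blocks: {E,K} | {D,I,M} | {A} | {L} | {G} | {H} | {N} | {C} | {J} | {F}.
The equivalence class containing A is {A}, of size 1.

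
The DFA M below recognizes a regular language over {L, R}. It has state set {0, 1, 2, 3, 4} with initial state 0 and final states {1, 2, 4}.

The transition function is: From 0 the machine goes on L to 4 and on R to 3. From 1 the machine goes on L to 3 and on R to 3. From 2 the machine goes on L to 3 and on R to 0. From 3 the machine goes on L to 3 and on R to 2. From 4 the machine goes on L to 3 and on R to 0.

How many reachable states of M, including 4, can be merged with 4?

2

Reachable states from the start: {0,2,3,4}. Unreachable: {1} — drop them.
P0 = {2,4} | {0,3}.
On input L, block {0,3} splits into {0} and {3}.
The partition is now stable with 3 blocks: {2,4} | {0} | {3}.
The equivalence class containing 4 is {2,4}, of size 2.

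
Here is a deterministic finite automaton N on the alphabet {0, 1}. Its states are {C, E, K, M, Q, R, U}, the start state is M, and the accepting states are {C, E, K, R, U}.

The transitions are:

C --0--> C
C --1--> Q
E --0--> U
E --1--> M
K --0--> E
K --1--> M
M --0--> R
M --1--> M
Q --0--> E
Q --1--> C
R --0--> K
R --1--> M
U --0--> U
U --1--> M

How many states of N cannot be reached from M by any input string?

No path from M leads to C, Q; the other 5 states are all reachable.

2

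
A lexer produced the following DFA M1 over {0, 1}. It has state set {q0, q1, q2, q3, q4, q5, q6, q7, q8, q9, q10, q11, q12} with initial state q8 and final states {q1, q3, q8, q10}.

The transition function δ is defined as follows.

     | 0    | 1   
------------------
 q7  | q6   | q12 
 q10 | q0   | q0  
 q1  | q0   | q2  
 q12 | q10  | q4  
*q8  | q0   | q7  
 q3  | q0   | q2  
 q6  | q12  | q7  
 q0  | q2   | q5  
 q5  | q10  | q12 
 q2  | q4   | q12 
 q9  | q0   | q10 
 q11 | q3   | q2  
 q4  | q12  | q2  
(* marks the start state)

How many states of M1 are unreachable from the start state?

4

No path from q8 leads to q1, q3, q9, q11; the other 9 states are all reachable.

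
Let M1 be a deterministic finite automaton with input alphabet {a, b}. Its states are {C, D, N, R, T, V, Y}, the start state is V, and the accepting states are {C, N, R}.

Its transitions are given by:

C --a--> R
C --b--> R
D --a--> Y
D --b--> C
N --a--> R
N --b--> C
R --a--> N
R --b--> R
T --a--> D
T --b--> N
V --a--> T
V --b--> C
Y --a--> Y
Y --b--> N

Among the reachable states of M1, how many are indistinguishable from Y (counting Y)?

Start with accepting vs non-accepting: {C,N,R} | {D,T,V,Y}.
The partition is now stable with 2 blocks: {C,N,R} | {D,T,V,Y}.
State Y belongs to the block {D,T,V,Y}, which has 4 states.

4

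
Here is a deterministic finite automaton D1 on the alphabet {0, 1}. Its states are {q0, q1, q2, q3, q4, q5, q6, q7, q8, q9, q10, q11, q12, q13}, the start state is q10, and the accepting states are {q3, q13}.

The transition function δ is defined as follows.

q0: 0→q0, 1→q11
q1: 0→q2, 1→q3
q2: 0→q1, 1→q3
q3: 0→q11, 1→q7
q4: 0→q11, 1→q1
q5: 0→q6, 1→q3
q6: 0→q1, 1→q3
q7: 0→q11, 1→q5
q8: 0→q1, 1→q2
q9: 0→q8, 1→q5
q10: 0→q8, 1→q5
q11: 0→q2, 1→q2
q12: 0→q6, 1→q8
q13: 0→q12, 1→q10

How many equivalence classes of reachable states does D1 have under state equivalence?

First remove the unreachable states {q0,q4,q9,q12,q13}; 9 states remain.
P0 = {q3} | {q1,q2,q5,q6,q7,q8,q10,q11}.
On input 1, block {q1,q2,q5,q6,q7,q8,q10,q11} splits into {q1,q2,q5,q6} and {q7,q8,q10,q11}.
On input 0, block {q7,q8,q10,q11} splits into {q7,q10} and {q8,q11}.
No further refinement is possible. Final partition (4 blocks): {q3} | {q1,q2,q5,q6} | {q7,q10} | {q8,q11}.

4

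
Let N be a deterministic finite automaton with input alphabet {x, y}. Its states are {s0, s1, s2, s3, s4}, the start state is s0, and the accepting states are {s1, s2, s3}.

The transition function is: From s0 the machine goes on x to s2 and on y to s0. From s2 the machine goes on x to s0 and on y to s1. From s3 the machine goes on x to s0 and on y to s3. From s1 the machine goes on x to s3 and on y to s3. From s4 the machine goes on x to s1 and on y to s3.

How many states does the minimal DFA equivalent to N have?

4

First remove the unreachable states {s4}; 4 states remain.
Initial partition by acceptance: {s1,s2,s3} | {s0}.
Refine {s1,s2,s3} on symbol x: members go to different blocks, giving {s2,s3} and {s1}.
Split {s2,s3} by δ(·,y) → {s2} and {s3}.
Stable partition: {s2} | {s0} | {s1} | {s3} — 4 equivalence classes.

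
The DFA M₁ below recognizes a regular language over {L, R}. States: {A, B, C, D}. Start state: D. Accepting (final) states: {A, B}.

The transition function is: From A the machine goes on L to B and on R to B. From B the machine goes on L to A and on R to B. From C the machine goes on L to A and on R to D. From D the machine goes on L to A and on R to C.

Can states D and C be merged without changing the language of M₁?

All states are reachable from the start state.
Start with accepting vs non-accepting: {A,B} | {C,D}.
The partition is now stable with 2 blocks: {A,B} | {C,D}.
D and C lie in the same block of the stable partition, so they are equivalent — no string distinguishes them.

Yes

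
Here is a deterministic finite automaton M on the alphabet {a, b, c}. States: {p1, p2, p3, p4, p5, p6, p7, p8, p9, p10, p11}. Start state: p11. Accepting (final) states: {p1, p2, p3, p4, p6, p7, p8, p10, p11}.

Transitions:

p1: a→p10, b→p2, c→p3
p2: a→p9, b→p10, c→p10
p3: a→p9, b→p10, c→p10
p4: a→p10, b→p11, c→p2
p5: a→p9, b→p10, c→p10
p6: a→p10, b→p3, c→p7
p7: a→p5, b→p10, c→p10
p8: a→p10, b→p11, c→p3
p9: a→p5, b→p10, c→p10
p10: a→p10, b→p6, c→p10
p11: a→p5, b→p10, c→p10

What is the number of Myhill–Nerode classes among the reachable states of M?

4

Reachable states from the start: {p3,p5,p6,p7,p9,p10,p11}. Unreachable: {p1,p2,p4,p8} — drop them.
P0 = {p3,p6,p7,p10,p11} | {p5,p9}.
Refine {p3,p6,p7,p10,p11} on symbol a: members go to different blocks, giving {p3,p7,p11} and {p6,p10}.
On input b, block {p6,p10} splits into {p6} and {p10}.
No further refinement is possible. Final partition (4 blocks): {p3,p7,p11} | {p5,p9} | {p6} | {p10}.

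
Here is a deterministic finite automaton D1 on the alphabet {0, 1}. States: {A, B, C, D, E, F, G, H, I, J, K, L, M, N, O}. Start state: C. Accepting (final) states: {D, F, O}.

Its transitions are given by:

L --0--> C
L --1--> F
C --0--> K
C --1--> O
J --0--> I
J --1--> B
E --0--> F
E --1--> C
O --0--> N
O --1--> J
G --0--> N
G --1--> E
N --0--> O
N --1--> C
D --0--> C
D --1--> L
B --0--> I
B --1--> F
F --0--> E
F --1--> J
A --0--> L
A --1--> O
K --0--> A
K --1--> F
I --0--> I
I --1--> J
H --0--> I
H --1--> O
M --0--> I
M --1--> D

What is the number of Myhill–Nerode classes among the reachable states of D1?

First remove the unreachable states {D,G,H,M}; 11 states remain.
Start with accepting vs non-accepting: {F,O} | {A,B,C,E,I,J,K,L,N}.
On input 0, block {A,B,C,E,I,J,K,L,N} splits into {A,B,C,I,J,K,L} and {E,N}.
Split {A,B,C,I,J,K,L} by δ(·,1) → {A,B,C,K,L} and {I,J}.
Split {A,B,C,K,L} by δ(·,0) → {A,C,K,L} and {B}.
Split {I,J} by δ(·,1) → {I} and {J}.
No further refinement is possible. Final partition (6 blocks): {F,O} | {A,C,K,L} | {E,N} | {I} | {B} | {J}.

6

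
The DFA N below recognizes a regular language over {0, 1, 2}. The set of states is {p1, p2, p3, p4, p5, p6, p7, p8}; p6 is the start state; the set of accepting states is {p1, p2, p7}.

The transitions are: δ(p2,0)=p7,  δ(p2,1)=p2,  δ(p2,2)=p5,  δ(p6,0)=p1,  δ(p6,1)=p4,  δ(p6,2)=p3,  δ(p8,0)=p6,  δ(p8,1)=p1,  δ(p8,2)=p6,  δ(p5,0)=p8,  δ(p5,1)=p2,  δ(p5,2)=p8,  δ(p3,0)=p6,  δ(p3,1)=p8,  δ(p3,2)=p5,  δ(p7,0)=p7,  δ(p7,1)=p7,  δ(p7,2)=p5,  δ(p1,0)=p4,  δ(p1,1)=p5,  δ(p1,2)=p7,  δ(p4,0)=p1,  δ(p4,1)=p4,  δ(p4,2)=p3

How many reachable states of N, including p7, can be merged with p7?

2

Every state is reachable, so we keep all 8.
Initial partition by acceptance: {p1,p2,p7} | {p3,p4,p5,p6,p8}.
Refine {p1,p2,p7} on symbol 0: members go to different blocks, giving {p2,p7} and {p1}.
Split {p3,p4,p5,p6,p8} by δ(·,0) → {p3,p5,p8} and {p4,p6}.
Refine {p3,p5,p8} on symbol 0: members go to different blocks, giving {p3,p8} and {p5}.
Refine {p3,p8} on symbol 1: members go to different blocks, giving {p3} and {p8}.
No further refinement is possible. Final partition (6 blocks): {p2,p7} | {p3} | {p1} | {p4,p6} | {p5} | {p8}.
The equivalence class containing p7 is {p2,p7}, of size 2.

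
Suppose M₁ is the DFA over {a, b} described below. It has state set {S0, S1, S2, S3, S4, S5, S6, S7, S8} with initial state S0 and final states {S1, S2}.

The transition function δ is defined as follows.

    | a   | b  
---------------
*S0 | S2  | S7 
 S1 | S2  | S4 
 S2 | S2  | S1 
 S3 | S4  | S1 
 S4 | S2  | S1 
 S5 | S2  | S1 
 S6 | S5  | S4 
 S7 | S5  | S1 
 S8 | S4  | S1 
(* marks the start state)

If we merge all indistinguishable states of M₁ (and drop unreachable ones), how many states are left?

5

States {S3,S6,S8} cannot be reached from the start state, so discard them.
P0 = {S1,S2} | {S0,S4,S5,S7}.
Refine {S1,S2} on symbol b: members go to different blocks, giving {S1} and {S2}.
On input a, block {S0,S4,S5,S7} splits into {S0,S4,S5} and {S7}.
Split {S0,S4,S5} by δ(·,b) → {S4,S5} and {S0}.
Stable partition: {S1} | {S4,S5} | {S2} | {S7} | {S0} — 5 equivalence classes.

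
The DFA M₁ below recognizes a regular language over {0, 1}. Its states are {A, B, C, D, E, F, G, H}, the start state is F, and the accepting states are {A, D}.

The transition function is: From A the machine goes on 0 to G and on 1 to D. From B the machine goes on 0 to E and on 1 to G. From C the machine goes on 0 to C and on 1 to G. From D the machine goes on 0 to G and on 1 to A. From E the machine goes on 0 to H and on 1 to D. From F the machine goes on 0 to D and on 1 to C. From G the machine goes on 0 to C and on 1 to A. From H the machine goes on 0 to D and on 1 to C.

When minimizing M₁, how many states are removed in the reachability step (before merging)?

3

No path from F leads to B, E, H; the other 5 states are all reachable.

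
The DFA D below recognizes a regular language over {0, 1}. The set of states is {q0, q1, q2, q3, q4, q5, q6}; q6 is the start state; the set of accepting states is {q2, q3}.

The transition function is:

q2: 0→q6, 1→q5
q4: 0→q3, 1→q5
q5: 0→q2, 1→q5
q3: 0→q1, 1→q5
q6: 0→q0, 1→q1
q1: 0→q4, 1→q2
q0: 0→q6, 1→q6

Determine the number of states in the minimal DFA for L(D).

7

Every state is reachable, so we keep all 7.
Start with accepting vs non-accepting: {q2,q3} | {q0,q1,q4,q5,q6}.
On input 0, block {q0,q1,q4,q5,q6} splits into {q0,q1,q6} and {q4,q5}.
Split {q0,q1,q6} by δ(·,0) → {q0,q6} and {q1}.
Split {q2,q3} by δ(·,0) → {q2} and {q3}.
On input 1, block {q0,q6} splits into {q0} and {q6}.
Refine {q4,q5} on symbol 0: members go to different blocks, giving {q4} and {q5}.
Stable partition: {q2} | {q0} | {q4} | {q1} | {q3} | {q6} | {q5} — 7 equivalence classes.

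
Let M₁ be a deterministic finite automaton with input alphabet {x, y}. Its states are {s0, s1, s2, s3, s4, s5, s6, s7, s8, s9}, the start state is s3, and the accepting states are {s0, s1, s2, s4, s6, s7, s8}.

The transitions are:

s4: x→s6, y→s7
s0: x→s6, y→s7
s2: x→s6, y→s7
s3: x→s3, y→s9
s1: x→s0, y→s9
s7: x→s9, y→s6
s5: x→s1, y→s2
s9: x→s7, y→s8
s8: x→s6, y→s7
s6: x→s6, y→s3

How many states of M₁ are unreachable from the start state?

5

BFS from s3 reaches {s3, s6, s7, s8, s9}; the 5 state(s) s0, s1, s2, s4, s5 are never visited.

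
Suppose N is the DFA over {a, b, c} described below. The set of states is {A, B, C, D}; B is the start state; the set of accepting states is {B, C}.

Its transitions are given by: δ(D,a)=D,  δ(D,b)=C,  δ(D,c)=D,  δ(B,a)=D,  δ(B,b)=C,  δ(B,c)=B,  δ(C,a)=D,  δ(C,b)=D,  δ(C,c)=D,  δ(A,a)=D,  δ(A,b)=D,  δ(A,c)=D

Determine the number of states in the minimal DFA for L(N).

Reachable states from the start: {B,C,D}. Unreachable: {A} — drop them.
Initial partition by acceptance: {B,C} | {D}.
Refine {B,C} on symbol b: members go to different blocks, giving {B} and {C}.
Stable partition: {B} | {D} | {C} — 3 equivalence classes.

3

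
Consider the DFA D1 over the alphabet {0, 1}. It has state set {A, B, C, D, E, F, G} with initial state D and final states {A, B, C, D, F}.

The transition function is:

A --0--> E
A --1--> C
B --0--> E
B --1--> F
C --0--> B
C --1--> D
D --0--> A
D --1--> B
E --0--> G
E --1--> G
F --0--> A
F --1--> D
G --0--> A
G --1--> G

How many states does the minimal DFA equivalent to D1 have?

Start with accepting vs non-accepting: {A,B,C,D,F} | {E,G}.
Split {A,B,C,D,F} by δ(·,0) → {C,D,F} and {A,B}.
On input 1, block {C,D,F} splits into {C,F} and {D}.
Split {E,G} by δ(·,0) → {E} and {G}.
The partition is now stable with 5 blocks: {C,F} | {E} | {A,B} | {D} | {G}.

5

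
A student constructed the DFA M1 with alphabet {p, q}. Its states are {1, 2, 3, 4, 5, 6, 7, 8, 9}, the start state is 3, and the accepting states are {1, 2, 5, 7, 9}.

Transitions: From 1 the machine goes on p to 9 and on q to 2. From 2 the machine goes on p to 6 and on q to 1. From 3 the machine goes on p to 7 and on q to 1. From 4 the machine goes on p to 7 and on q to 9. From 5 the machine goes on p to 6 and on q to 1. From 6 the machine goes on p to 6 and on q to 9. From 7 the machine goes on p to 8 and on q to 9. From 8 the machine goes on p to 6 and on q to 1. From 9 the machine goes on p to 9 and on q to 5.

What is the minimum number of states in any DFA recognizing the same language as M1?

4

States {4} cannot be reached from the start state, so discard them.
P0 = {1,2,5,7,9} | {3,6,8}.
On input p, block {1,2,5,7,9} splits into {2,5,7} and {1,9}.
Refine {3,6,8} on symbol p: members go to different blocks, giving {6,8} and {3}.
Stable partition: {2,5,7} | {6,8} | {1,9} | {3} — 4 equivalence classes.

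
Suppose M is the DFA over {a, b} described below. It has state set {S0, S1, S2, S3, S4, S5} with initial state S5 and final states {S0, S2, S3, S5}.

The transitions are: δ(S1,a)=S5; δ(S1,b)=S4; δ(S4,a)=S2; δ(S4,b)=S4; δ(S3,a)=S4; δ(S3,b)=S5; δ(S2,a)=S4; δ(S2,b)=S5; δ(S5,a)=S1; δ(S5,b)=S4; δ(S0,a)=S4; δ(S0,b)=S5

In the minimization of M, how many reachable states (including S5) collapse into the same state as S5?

First remove the unreachable states {S0,S3}; 4 states remain.
Initial partition by acceptance: {S2,S5} | {S1,S4}.
Refine {S2,S5} on symbol b: members go to different blocks, giving {S2} and {S5}.
On input a, block {S1,S4} splits into {S1} and {S4}.
No further refinement is possible. Final partition (4 blocks): {S2} | {S1} | {S5} | {S4}.
The equivalence class containing S5 is {S5}, of size 1.

1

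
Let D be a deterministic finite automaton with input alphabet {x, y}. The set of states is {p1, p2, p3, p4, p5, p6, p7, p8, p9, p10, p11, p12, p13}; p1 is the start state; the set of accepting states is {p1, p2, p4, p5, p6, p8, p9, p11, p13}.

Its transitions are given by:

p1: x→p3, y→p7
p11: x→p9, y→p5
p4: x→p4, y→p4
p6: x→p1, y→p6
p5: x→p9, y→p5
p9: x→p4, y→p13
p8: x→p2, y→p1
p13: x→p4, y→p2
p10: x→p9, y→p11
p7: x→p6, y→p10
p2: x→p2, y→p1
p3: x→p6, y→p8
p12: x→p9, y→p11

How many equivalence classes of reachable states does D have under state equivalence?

10

Reachable states from the start: {p1,p2,p3,p4,p5,p6,p7,p8,p9,p10,p11,p13}. Unreachable: {p12} — drop them.
Initial partition by acceptance: {p1,p2,p4,p5,p6,p8,p9,p11,p13} | {p3,p7,p10}.
Split {p1,p2,p4,p5,p6,p8,p9,p11,p13} by δ(·,x) → {p2,p4,p5,p6,p8,p9,p11,p13} and {p1}.
On input x, block {p2,p4,p5,p6,p8,p9,p11,p13} splits into {p2,p4,p5,p8,p9,p11,p13} and {p6}.
Refine {p2,p4,p5,p8,p9,p11,p13} on symbol y: members go to different blocks, giving {p4,p5,p9,p11,p13} and {p2,p8}.
Split {p4,p5,p9,p11,p13} by δ(·,y) → {p4,p5,p9,p11} and {p13}.
Split {p4,p5,p9,p11} by δ(·,y) → {p4,p5,p11} and {p9}.
Split {p4,p5,p11} by δ(·,x) → {p5,p11} and {p4}.
Refine {p3,p7,p10} on symbol x: members go to different blocks, giving {p3,p7} and {p10}.
Refine {p3,p7} on symbol y: members go to different blocks, giving {p3} and {p7}.
No further refinement is possible. Final partition (10 blocks): {p5,p11} | {p3} | {p1} | {p6} | {p2,p8} | {p13} | {p9} | {p4} | {p10} | {p7}.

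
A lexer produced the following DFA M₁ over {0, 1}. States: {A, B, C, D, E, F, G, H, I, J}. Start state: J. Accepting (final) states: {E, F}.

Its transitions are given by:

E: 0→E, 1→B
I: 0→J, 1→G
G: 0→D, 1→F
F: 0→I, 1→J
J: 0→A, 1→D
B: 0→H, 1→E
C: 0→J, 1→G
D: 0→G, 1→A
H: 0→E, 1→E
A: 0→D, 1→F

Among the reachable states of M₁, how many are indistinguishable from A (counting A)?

States {B,C,E,H} cannot be reached from the start state, so discard them.
P0 = {F} | {A,D,G,I,J}.
Refine {A,D,G,I,J} on symbol 1: members go to different blocks, giving {D,I,J} and {A,G}.
Split {D,I,J} by δ(·,0) → {D,J} and {I}.
On input 1, block {D,J} splits into {D} and {J}.
No further refinement is possible. Final partition (5 blocks): {F} | {D} | {A,G} | {I} | {J}.
The equivalence class containing A is {A,G}, of size 2.

2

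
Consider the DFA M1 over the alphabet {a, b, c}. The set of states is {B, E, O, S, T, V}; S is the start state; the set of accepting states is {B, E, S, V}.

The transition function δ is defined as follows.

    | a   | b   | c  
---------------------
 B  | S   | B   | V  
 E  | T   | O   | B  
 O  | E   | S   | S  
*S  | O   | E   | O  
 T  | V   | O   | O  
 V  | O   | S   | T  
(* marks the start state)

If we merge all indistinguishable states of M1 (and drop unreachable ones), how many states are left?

6

Initial partition by acceptance: {B,E,S,V} | {O,T}.
On input a, block {B,E,S,V} splits into {E,S,V} and {B}.
On input b, block {E,S,V} splits into {S,V} and {E}.
On input b, block {S,V} splits into {S} and {V}.
Refine {O,T} on symbol a: members go to different blocks, giving {T} and {O}.
The partition is now stable with 6 blocks: {S} | {T} | {B} | {E} | {V} | {O}.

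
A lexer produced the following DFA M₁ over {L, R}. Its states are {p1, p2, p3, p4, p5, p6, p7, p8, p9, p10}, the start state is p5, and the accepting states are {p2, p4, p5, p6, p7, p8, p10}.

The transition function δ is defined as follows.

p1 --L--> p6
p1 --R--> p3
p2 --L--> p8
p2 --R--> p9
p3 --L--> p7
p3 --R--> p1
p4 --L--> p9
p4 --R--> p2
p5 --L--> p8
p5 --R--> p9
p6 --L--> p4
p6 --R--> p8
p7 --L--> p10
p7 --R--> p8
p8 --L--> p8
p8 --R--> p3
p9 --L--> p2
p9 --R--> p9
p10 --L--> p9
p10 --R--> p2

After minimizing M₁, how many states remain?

P0 = {p2,p4,p5,p6,p7,p8,p10} | {p1,p3,p9}.
Refine {p2,p4,p5,p6,p7,p8,p10} on symbol L: members go to different blocks, giving {p2,p5,p6,p7,p8} and {p4,p10}.
Refine {p2,p5,p6,p7,p8} on symbol L: members go to different blocks, giving {p2,p5,p8} and {p6,p7}.
Split {p1,p3,p9} by δ(·,L) → {p1,p3} and {p9}.
Split {p2,p5,p8} by δ(·,R) → {p2,p5} and {p8}.
The partition is now stable with 6 blocks: {p2,p5} | {p1,p3} | {p4,p10} | {p6,p7} | {p9} | {p8}.

6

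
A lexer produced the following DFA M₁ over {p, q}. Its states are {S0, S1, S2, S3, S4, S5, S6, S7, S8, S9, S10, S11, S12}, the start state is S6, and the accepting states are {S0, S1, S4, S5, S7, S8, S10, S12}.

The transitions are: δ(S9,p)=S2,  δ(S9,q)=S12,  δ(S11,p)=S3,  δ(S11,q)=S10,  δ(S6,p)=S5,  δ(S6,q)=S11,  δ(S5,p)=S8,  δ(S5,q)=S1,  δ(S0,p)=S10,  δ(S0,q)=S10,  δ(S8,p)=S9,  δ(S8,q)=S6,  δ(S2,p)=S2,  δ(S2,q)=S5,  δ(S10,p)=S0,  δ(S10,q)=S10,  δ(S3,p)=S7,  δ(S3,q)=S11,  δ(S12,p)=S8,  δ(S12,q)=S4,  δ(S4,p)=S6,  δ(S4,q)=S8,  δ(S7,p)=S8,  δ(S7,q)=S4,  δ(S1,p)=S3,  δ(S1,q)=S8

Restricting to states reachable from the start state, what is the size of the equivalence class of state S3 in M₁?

Every state is reachable, so we keep all 13.
Start with accepting vs non-accepting: {S0,S1,S4,S5,S7,S8,S10,S12} | {S2,S3,S6,S9,S11}.
Refine {S0,S1,S4,S5,S7,S8,S10,S12} on symbol p: members go to different blocks, giving {S0,S5,S7,S10,S12} and {S1,S4,S8}.
Split {S0,S5,S7,S10,S12} by δ(·,p) → {S5,S7,S12} and {S0,S10}.
Split {S2,S3,S6,S9,S11} by δ(·,p) → {S2,S9,S11} and {S3,S6}.
Split {S2,S9,S11} by δ(·,p) → {S2,S9} and {S11}.
Refine {S1,S4,S8} on symbol p: members go to different blocks, giving {S1,S4} and {S8}.
Stable partition: {S5,S7,S12} | {S2,S9} | {S1,S4} | {S0,S10} | {S3,S6} | {S11} | {S8} — 7 equivalence classes.
The equivalence class containing S3 is {S3,S6}, of size 2.

2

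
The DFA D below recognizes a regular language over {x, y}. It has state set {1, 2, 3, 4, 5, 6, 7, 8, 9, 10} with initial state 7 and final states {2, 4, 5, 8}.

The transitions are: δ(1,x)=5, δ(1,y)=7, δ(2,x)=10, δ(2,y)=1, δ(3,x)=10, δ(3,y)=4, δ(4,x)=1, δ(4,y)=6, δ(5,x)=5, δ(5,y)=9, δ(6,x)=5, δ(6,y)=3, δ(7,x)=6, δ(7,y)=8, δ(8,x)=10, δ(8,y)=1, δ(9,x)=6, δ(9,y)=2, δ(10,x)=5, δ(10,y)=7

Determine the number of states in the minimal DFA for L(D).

4

Initial partition by acceptance: {2,4,5,8} | {1,3,6,7,9,10}.
On input x, block {2,4,5,8} splits into {2,4,8} and {5}.
Split {1,3,6,7,9,10} by δ(·,x) → {1,6,10} and {3,7,9}.
No further refinement is possible. Final partition (4 blocks): {2,4,8} | {1,6,10} | {5} | {3,7,9}.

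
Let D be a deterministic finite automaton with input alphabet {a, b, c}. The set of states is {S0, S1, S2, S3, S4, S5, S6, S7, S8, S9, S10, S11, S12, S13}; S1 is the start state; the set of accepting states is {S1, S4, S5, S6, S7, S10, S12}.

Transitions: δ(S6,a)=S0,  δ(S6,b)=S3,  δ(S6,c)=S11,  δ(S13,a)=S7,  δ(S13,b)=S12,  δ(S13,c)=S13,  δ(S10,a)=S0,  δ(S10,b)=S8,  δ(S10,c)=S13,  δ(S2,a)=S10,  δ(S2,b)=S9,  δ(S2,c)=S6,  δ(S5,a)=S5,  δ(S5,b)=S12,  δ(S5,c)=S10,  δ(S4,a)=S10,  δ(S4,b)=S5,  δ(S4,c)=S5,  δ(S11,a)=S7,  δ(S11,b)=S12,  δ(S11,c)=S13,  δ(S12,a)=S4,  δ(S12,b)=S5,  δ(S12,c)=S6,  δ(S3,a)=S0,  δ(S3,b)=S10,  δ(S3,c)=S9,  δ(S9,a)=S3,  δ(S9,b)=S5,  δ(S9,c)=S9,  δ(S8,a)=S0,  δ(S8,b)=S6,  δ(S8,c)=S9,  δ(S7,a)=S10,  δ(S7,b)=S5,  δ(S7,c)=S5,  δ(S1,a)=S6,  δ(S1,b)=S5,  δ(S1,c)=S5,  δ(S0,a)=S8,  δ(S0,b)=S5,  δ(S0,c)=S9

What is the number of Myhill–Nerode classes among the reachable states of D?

Reachable states from the start: {S0,S1,S3,S4,S5,S6,S7,S8,S9,S10,S11,S12,S13}. Unreachable: {S2} — drop them.
Initial partition by acceptance: {S1,S4,S5,S6,S7,S10,S12} | {S0,S3,S8,S9,S11,S13}.
On input a, block {S1,S4,S5,S6,S7,S10,S12} splits into {S1,S4,S5,S7,S12} and {S6,S10}.
Refine {S1,S4,S5,S7,S12} on symbol a: members go to different blocks, giving {S1,S4,S7} and {S5,S12}.
On input a, block {S0,S3,S8,S9,S11,S13} splits into {S0,S3,S8,S9} and {S11,S13}.
Refine {S0,S3,S8,S9} on symbol b: members go to different blocks, giving {S0,S9} and {S3,S8}.
On input a, block {S5,S12} splits into {S5} and {S12}.
Stable partition: {S1,S4,S7} | {S0,S9} | {S6,S10} | {S5} | {S11,S13} | {S3,S8} | {S12} — 7 equivalence classes.

7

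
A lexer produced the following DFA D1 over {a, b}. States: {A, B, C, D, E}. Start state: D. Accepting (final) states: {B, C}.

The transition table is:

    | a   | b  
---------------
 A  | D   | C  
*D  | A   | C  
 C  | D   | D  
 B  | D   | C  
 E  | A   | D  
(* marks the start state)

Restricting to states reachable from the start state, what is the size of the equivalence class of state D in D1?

2

First remove the unreachable states {B,E}; 3 states remain.
P0 = {C} | {A,D}.
No further refinement is possible. Final partition (2 blocks): {C} | {A,D}.
The equivalence class containing D is {A,D}, of size 2.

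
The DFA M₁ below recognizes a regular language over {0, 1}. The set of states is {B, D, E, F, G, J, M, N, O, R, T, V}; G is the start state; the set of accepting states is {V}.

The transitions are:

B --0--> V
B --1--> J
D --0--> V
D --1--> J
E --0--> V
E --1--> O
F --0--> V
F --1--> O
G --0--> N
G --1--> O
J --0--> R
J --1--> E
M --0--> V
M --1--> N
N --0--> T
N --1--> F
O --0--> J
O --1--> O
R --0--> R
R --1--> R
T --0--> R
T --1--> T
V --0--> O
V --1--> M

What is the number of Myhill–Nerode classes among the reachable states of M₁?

6

States {B,D} cannot be reached from the start state, so discard them.
Start with accepting vs non-accepting: {V} | {E,F,G,J,M,N,O,R,T}.
Split {E,F,G,J,M,N,O,R,T} by δ(·,0) → {G,J,N,O,R,T} and {E,F,M}.
Split {G,J,N,O,R,T} by δ(·,1) → {G,O,R,T} and {J,N}.
On input 0, block {G,O,R,T} splits into {R,T} and {G,O}.
Refine {E,F,M} on symbol 1: members go to different blocks, giving {E,F} and {M}.
Stable partition: {V} | {R,T} | {E,F} | {J,N} | {G,O} | {M} — 6 equivalence classes.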